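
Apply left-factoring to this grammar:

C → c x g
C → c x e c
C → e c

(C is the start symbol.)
Left-factoring transforms A → αβ₁ | αβ₂ into A → αA' and A' → β₁ | β₂
(α is the longest common prefix among the alternatives). Repeat until
no nonterminal has two alternatives with a common prefix.

Round 1: C has alternatives sharing prefix 'c x'. Introduce C': C → c x C'
  Add: C' → g
  Add: C' → e c

No remaining common prefixes — done.

Resulting grammar:
C → c x C'
C' → g
C' → e c
C → e c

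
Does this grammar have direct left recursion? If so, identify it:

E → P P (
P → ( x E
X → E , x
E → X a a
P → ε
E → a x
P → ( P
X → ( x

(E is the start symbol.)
No direct left recursion

E → P P (: starts with P
P → ( x E: starts with '('
X → E , x: starts with E
E → X a a: starts with X
P → ε: starts with ε
E → a x: starts with a
P → ( P: starts with '('
X → ( x: starts with '('

No direct left recursion found.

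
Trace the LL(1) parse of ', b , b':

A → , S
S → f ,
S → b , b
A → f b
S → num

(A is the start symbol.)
Stack is shown with the top on the left.

Stack    Input      Action
--------------------------
A $      , b , b $  output A → , S
, S $    , b , b $  match ','
S $      b , b $    output S → b , b
b , b $  b , b $    match 'b'
, b $    , b $      match ','
b $      b $        match 'b'
$        $          accept

The string is accepted.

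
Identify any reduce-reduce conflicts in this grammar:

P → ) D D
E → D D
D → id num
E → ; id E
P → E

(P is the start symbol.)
Augment with P' → P and build the canonical LR(0) collection (I0 = CLOSURE({[P' → . P]}), then GOTO on every symbol after a dot until no new states appear). It has 13 states:
  I0: { [D → . id num], [E → . ; id E], [E → . D D], [P → . ) D D], [P → . E], [P' → . P] }  — shift
  I1: { [D → . id num], [P → ) . D D] }  — shift
  I2: { [E → ; . id E] }  — shift
  I3: { [D → . id num], [E → D . D] }  — shift
  I4: { [P → E .] }  — reduce
  I5: { [P' → P .] }  — accept
  I6: { [D → id . num] }  — shift
  I7: { [D → id num .] }  — reduce
  I8: { [E → D D .] }  — reduce
  I9: { [D → . id num], [E → . ; id E], [E → . D D], [E → ; id . E] }  — shift
  I10: { [E → ; id E .] }  — reduce
  I11: { [D → . id num], [P → ) D . D] }  — shift
  I12: { [P → ) D D .] }  — reduce

No state contains more than one complete item.

Answer: No reduce-reduce conflicts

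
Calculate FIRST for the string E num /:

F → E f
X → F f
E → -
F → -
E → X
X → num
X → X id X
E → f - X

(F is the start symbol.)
FIRST sets of the non-terminals involved (from the grammar, by fixed-point iteration):
  FIRST(E) = { '-', 'f', 'num' }

To compute FIRST(E num /), process the symbols left to right:
Symbol E is a non-terminal. Add FIRST(E) \ {ε} = { '-', 'f', 'num' }
E is not nullable (ε ∉ FIRST(E)), so stop here.
FIRST(E num /) = { '-', 'f', 'num' }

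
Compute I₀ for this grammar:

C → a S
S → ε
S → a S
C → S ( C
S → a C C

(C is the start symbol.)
First, augment the grammar with C' → C
I₀ = CLOSURE({ [C' → . C] }):
  [C' → . C] has the dot before C: add [C → . a S], [C → . S ( C]
  [C → . S ( C] has the dot before S: add [S → .], [S → . a S], [S → . a C C]
No further items can be added.

I₀ = { [C → . S ( C], [C → . a S], [C' → . C], [S → . a C C], [S → . a S], [S → .] }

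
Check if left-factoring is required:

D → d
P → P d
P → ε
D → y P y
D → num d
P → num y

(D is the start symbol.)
No, left-factoring is not needed

Left-factoring is needed when two productions for the same non-terminal
share a common prefix on the right-hand side.

Productions for D:
  D → d
  D → y P y
  D → num d
Productions for P:
  P → P d
  P → ε
  P → num y

No common prefixes found.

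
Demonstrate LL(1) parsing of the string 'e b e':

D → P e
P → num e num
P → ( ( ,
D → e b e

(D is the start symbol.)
Stack is shown with the top on the left.

Stack    Input    Action
------------------------
D $      e b e $  output D → e b e
e b e $  e b e $  match 'e'
b e $    b e $    match 'b'
e $      e $      match 'e'
$        $        accept

The string is accepted.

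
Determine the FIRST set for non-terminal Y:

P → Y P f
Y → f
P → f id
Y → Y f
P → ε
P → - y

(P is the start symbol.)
From Y → f:
  - f is a terminal: add 'f' and stop
From Y → Y f:
  - Y is the symbol being defined: contributes nothing new
    Y is not nullable, so stop

Collecting: FIRST(Y) = { 'f' }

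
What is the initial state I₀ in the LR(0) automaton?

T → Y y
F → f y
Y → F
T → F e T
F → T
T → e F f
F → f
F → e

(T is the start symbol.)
First, augment the grammar with T' → T
I₀ = CLOSURE({ [T' → . T] }):
  [T' → . T] has the dot before T: add [T → . Y y], [T → . F e T], [T → . e F f]
  [T → . Y y] has the dot before Y: add [Y → . F]
  [T → . F e T] has the dot before F: add [F → . f y], [F → . T], [F → . f], [F → . e]
No further items can be added.

I₀ = { [F → . T], [F → . e], [F → . f y], [F → . f], [T → . F e T], [T → . Y y], [T → . e F f], [T' → . T], [Y → . F] }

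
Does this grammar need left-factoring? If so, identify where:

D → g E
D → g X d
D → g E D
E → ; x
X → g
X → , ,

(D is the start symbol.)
Yes, D has productions with common prefix 'g'

Left-factoring is needed when two productions for the same non-terminal
share a common prefix on the right-hand side.

Productions for D:
  D → g E
  D → g X d
  D → g E D
Productions for X:
  X → g
  X → , ,

Found common prefix 'g' in productions for D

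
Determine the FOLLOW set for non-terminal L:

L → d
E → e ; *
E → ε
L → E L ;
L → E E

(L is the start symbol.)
{ $, ';' }

To compute FOLLOW(L), find every occurrence of L on a right-hand side N → α L β: add FIRST(β) \ {ε}, and if β is empty or nullable also add FOLLOW(N). Iterate to a fixed point.

L is the start symbol, so $ ∈ FOLLOW(L).
In L → E L ;: L is followed by ';', add FIRST(';') \ {ε} = { ';' }

Taking the union: FOLLOW(L) = { $, ';' }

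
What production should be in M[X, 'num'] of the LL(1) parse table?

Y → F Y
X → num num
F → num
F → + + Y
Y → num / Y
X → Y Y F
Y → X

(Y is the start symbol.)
To find M[X, 'num'], we find productions for X where 'num' is in the predict set (PREDICT(N → α) = (FIRST(α) \ {ε}) ∪ (FOLLOW(N) if α ⇒* ε)).

Relevant sets:
  FIRST(Y) = { '+', 'num' }

X → num num: PREDICT = { 'num' }
  'num' is in predict set, so this production goes in M[X, 'num']
X → Y Y F: PREDICT = { '+', 'num' }
  'num' is in predict set, so this production goes in M[X, 'num']

M[X, 'num'] = X → num num, X → Y Y F  (a multiply-defined cell — the grammar is not LL(1))

Answer: X → num num, X → Y Y F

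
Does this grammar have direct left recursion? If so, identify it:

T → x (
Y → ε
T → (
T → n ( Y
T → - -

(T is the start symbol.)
Direct left recursion occurs when N → N α for some non-terminal N (the right-hand side begins with the left-hand side itself).

T → x (: starts with x
Y → ε: starts with ε
T → (: starts with '('
T → n ( Y: starts with n
T → - -: starts with '-'

No direct left recursion found.

Answer: No direct left recursion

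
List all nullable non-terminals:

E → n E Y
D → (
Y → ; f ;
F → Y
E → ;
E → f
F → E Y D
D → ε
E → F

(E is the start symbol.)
{ 'D' }

ε-productions: D → ε
So D is immediately nullable.
No further non-terminal can be added: every production for the remaining non-terminals contains a terminal or a non-nullable non-terminal.
Nullable = { 'D' }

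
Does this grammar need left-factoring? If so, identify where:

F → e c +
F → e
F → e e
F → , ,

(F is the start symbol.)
Left-factoring is needed when two productions for the same non-terminal
share a common prefix on the right-hand side.

Productions for F:
  F → e c +
  F → e
  F → e e
  F → , ,

Found common prefix 'e' in productions for F

Answer: Yes, F has productions with common prefix 'e'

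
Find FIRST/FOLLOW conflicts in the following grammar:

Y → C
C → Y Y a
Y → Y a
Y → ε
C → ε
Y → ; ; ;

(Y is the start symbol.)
Nullable non-terminals: C, Y.
FIRST sets used below: FIRST(Y) = { ';', 'a', ε }, FIRST(C) = { ';', 'a', ε }

C: nullable alternative(s) C → ε; FOLLOW(C) = { $, ';', 'a' }
  C → Y Y a: FIRST \ {ε} = { ';', 'a' } — overlaps FOLLOW(C) on { ';', 'a' }: CONFLICT
  C → ε: FIRST \ {ε} = { } — this is the only nullable alternative, skip

Y: nullable alternative(s) Y → C, Y → ε; FOLLOW(Y) = { $, ';', 'a' }
  Y → C: FIRST \ {ε} = { ';', 'a' } — overlaps FOLLOW(Y) on { ';', 'a' }: CONFLICT
  Y → Y a: FIRST \ {ε} = { ';', 'a' } — overlaps FOLLOW(Y) on { ';', 'a' }: CONFLICT
  Y → ε: FIRST \ {ε} = { } — disjoint from FOLLOW(Y)
  Y → ; ; ;: FIRST \ {ε} = { ';' } — overlaps FOLLOW(Y) on { ';' }: CONFLICT

So the grammar has 4 FIRST/FOLLOW conflicts (marked CONFLICT above).

Answer: Yes. Y → C with FOLLOW(Y) on { ';', 'a' }; Y → Y a with FOLLOW(Y) on { ';', 'a' }; Y → ';' ';' ';' with FOLLOW(Y) on { ';' }; C → Y Y a with FOLLOW(C) on { ';', 'a' }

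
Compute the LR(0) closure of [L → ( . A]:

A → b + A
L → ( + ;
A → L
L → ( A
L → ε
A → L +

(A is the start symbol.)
To compute CLOSURE, for each item [A → α.Bβ] where B is a non-terminal, add [B → .γ] for all productions B → γ; repeat for the newly added items until nothing changes.

Start with: [L → ( . A]
  [L → ( . A] has the dot before A: add [A → . b + A], [A → . L], [A → . L +]
  [A → . L] has the dot before L: add [L → . ( + ;], [L → . ( A], [L → .]
No further items can be added.

CLOSURE = { [A → . L +], [A → . L], [A → . b + A], [L → ( . A], [L → . ( + ;], [L → . ( A], [L → .] }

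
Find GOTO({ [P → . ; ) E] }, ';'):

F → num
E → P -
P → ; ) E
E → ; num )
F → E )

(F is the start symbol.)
GOTO(I, ';') = CLOSURE({ [A → αX.β] : [A → α.Xβ] ∈ I, X = ';' })

Items with dot before ';', with the dot advanced:
  [P → . ; ) E] → [P → ; . ) E]
Closure adds nothing (no advanced item has the dot before a non-terminal).

GOTO = { [P → ; . ) E] }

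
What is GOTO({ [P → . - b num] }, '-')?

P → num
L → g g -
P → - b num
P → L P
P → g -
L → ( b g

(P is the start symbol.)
{ [P → - . b num] }

GOTO(I, '-') = CLOSURE({ [A → αX.β] : [A → α.Xβ] ∈ I, X = '-' })

Items with dot before '-', with the dot advanced:
  [P → . - b num] → [P → - . b num]
Closure adds nothing (no advanced item has the dot before a non-terminal).

GOTO = { [P → - . b num] }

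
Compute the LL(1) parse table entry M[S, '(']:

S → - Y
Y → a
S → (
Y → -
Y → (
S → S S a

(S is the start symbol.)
To find M[S, '('], we find productions for S where '(' is in the predict set (PREDICT(N → α) = (FIRST(α) \ {ε}) ∪ (FOLLOW(N) if α ⇒* ε)).

Relevant sets:
  FIRST(S) = { '(', '-' }

S → - Y: PREDICT = { '-' }
S → (: PREDICT = { '(' }
  '(' is in predict set, so this production goes in M[S, '(']
S → S S a: PREDICT = { '(', '-' }
  '(' is in predict set, so this production goes in M[S, '(']

M[S, '('] = S → (, S → S S a  (a multiply-defined cell — the grammar is not LL(1))

Answer: S → (, S → S S a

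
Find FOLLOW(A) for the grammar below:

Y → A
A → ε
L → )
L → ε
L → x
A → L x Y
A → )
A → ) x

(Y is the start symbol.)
{ $ }

In Y → A: A is at the end, add FOLLOW(Y)

The FOLLOW sets referred to above (computed the same way, to a fixed point):
  FOLLOW(Y) = { $ }

Taking the union: FOLLOW(A) = { $ }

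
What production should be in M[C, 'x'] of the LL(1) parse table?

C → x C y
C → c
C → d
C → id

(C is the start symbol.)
C → x C y

To find M[C, 'x'], we find productions for C where 'x' is in the predict set (PREDICT(N → α) = (FIRST(α) \ {ε}) ∪ (FOLLOW(N) if α ⇒* ε)).

C → x C y: PREDICT = { 'x' }
  'x' is in predict set, so this production goes in M[C, 'x']
C → c: PREDICT = { 'c' }
C → d: PREDICT = { 'd' }
C → id: PREDICT = { 'id' }

M[C, 'x'] = C → x C y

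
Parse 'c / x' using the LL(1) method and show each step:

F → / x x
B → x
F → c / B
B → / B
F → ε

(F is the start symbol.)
LL(1) parsing maintains a stack (initially the start symbol over $) and the input. At each step: if the stack top is a terminal, match it against the current input token; if it is a non-terminal N, replace it with the RHS of M[N, lookahead] (the unique production whose predict set contains the lookahead).

Stack is shown with the top on the left.

Stack    Input    Action
------------------------
F $      c / x $  output F → c / B
c / B $  c / x $  match 'c'
/ B $    / x $    match '/'
B $      x $      output B → x
x $      x $      match 'x'
$        $        accept

The string is accepted.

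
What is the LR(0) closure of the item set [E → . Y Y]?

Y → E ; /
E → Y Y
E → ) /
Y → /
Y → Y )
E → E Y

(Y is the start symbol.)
To compute CLOSURE, for each item [A → α.Bβ] where B is a non-terminal, add [B → .γ] for all productions B → γ; repeat for the newly added items until nothing changes.

Start with: [E → . Y Y]
  [E → . Y Y] has the dot before Y: add [Y → . E ; /], [Y → . /], [Y → . Y )]
  [Y → . E ; /] has the dot before E: add [E → . ) /], [E → . E Y]
No further items can be added.

CLOSURE = { [E → . ) /], [E → . E Y], [E → . Y Y], [Y → . /], [Y → . E ; /], [Y → . Y )] }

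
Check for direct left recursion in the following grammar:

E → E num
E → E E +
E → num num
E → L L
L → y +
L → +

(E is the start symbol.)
Yes, E is left-recursive

Direct left recursion occurs when N → N α for some non-terminal N (the right-hand side begins with the left-hand side itself).

E → E num: LEFT RECURSIVE (starts with E)
E → E E +: LEFT RECURSIVE (starts with E)
E → num num: starts with num
E → L L: starts with L
L → y +: starts with y
L → +: starts with '+'

The grammar has direct left recursion on: E.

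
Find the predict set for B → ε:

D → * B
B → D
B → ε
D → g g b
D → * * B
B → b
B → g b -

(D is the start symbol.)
{ $ }

PREDICT(B → ε) = (FIRST(RHS) \ {ε}) ∪ (FOLLOW(B) if ε ∈ FIRST(RHS), i.e. RHS ⇒* ε)
The right-hand side is ε (FIRST(ε) = { ε }), so the predict set is FOLLOW(B) = { $ }
PREDICT(B → ε) = { $ }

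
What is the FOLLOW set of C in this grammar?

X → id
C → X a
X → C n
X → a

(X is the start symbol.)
To compute FOLLOW(C), find every occurrence of C on a right-hand side N → α C β: add FIRST(β) \ {ε}, and if β is empty or nullable also add FOLLOW(N). Iterate to a fixed point.

In X → C n: C is followed by n, add FIRST(n) \ {ε} = { 'n' }

Taking the union: FOLLOW(C) = { 'n' }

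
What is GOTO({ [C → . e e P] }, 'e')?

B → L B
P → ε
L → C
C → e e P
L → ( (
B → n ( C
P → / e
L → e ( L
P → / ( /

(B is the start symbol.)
{ [C → e . e P] }

GOTO(I, 'e') = CLOSURE({ [A → αX.β] : [A → α.Xβ] ∈ I, X = 'e' })

Items with dot before 'e', with the dot advanced:
  [C → . e e P] → [C → e . e P]
Closure adds nothing (no advanced item has the dot before a non-terminal).

GOTO = { [C → e . e P] }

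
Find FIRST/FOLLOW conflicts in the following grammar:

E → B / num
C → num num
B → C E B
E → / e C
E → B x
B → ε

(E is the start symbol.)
No FIRST/FOLLOW conflicts.

Nullable non-terminals: B.
FIRST sets used below: FIRST(C) = { 'num' }

B: nullable alternative(s) B → ε; FOLLOW(B) = { '/', 'x' }
  B → C E B: FIRST \ {ε} = { 'num' } — disjoint from FOLLOW(B)
  B → ε: FIRST \ {ε} = { } — this is the only nullable alternative, skip

C, E have no nullable alternative, so no FIRST/FOLLOW check is needed there.

No FIRST/FOLLOW conflicts found.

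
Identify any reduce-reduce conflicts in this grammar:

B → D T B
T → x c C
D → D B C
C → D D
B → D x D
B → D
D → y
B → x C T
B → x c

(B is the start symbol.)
A reduce-reduce conflict occurs when an LR(0) state has two complete items [A → α .] and [B → β .] — both call for a reduction, and with no lookahead the parser cannot choose between them.

Augment with B' → B and build the canonical LR(0) collection (I0 = CLOSURE({[B' → . B]}), then GOTO on every symbol after a dot until no new states appear). It has 20 states:
  I0: { [B → . D T B], [B → . D x D], [B → . D], [B → . x C T], [B → . x c], [B' → . B], [D → . D B C], [D → . y] }  — shift
  I1: { [B' → B .] }  — accept
  I2: { [B → . D T B], [B → . D x D], [B → . D], [B → . x C T], [B → . x c], [B → D . T B], [B → D . x D], [B → D .], [D → . D B C], [D → . y], [D → D . B C], [T → . x c C] }  — shift, reduce
  I3: { [B → x . C T], [B → x . c], [C → . D D], [D → . D B C], [D → . y] }  — shift
  I4: { [D → y .] }  — reduce
  I5: { [B → x C . T], [T → . x c C] }  — shift
  I6: { [B → . D T B], [B → . D x D], [B → . D], [B → . x C T], [B → . x c], [C → D . D], [D → . D B C], [D → . y], [D → D . B C] }  — shift
  I7: { [B → x c .] }  — reduce
  I8: { [C → . D D], [D → . D B C], [D → . y], [D → D B . C] }  — shift
  I9: { [B → . D T B], [B → . D x D], [B → . D], [B → . x C T], [B → . x c], [B → D . T B], [B → D . x D], [B → D .], [C → D D .], [D → . D B C], [D → . y], [D → D . B C], [T → . x c C] }  — shift, 2 reduces
  I10: { [B → . D T B], [B → . D x D], [B → . D], [B → . x C T], [B → . x c], [B → D T . B], [D → . D B C], [D → . y] }  — shift
  I11: { [B → D x . D], [B → x . C T], [B → x . c], [C → . D D], [D → . D B C], [D → . y], [T → x . c C] }  — shift
  I12: { [B → . D T B], [B → . D x D], [B → . D], [B → . x C T], [B → . x c], [B → D x D .], [C → D . D], [D → . D B C], [D → . y], [D → D . B C] }  — shift, reduce
  I13: { [B → x c .], [C → . D D], [D → . D B C], [D → . y], [T → x c . C] }  — shift, reduce
  I14: { [T → x c C .] }  — reduce
  I15: { [B → D T B .] }  — reduce
  I16: { [D → D B C .] }  — reduce
  I17: { [B → x C T .] }  — reduce
  I18: { [T → x . c C] }  — shift
  I19: { [C → . D D], [D → . D B C], [D → . y], [T → x c . C] }  — shift

I9 contains complete items [B → D .], [C → D D .] — reduce-reduce conflict.

Answer: Yes — I9: [B → D .] vs [C → D D .]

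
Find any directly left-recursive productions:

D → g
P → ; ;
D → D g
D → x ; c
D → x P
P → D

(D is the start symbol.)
Direct left recursion occurs when N → N α for some non-terminal N (the right-hand side begins with the left-hand side itself).

D → g: starts with g
P → ; ;: starts with ';'
D → D g: LEFT RECURSIVE (starts with D)
D → x ; c: starts with x
D → x P: starts with x
P → D: starts with D

The grammar has direct left recursion on: D.

Answer: Yes, D is left-recursive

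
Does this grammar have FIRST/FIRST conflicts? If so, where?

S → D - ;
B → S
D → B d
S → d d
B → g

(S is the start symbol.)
A FIRST/FIRST conflict occurs when two productions N → α and N → β for the same non-terminal have FIRST(α) ∩ FIRST(β) ≠ ∅ (with ε ∈ FIRST of a nullable right-hand side, so two nullable alternatives also conflict).

FIRST sets of the non-terminals at (or reachable through a nullable prefix from) the front of some alternative:
  FIRST(D) = { 'd', 'g' }
  FIRST(S) = { 'd', 'g' }

Productions for S:
  S → D - ;: FIRST = { 'd', 'g' }
  S → d d: FIRST = { 'd' }
Productions for B:
  B → S: FIRST = { 'd', 'g' }
  B → g: FIRST = { 'g' }
D has only one production, so no FIRST/FIRST conflict is possible there.

Conflict for S: S → D - ; and S → d d
  Overlap: { 'd' }
Conflict for B: B → S and B → g
  Overlap: { 'g' }

Answer: Yes. S → D '-' ';' / S → d d on { 'd' }; B → S / B → g on { 'g' }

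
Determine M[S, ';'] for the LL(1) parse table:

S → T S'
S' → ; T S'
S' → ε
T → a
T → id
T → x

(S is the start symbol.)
Empty (error entry)

To find M[S, ';'], we find productions for S where ';' is in the predict set (PREDICT(N → α) = (FIRST(α) \ {ε}) ∪ (FOLLOW(N) if α ⇒* ε)).

Relevant sets:
  FIRST(T) = { 'a', 'id', 'x' }

S → T S': PREDICT = { 'a', 'id', 'x' }

M[S, ';'] is empty (no production applies)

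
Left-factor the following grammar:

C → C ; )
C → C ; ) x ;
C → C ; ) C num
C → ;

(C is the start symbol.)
Left-factoring transforms A → αβ₁ | αβ₂ into A → αA' and A' → β₁ | β₂
(α is the longest common prefix among the alternatives). Repeat until
no nonterminal has two alternatives with a common prefix.

Round 1: C has alternatives sharing prefix 'C ; )'. Introduce C': C → C ; ) C'
  Add: C' → ε
  Add: C' → x ;
  Add: C' → C num

No remaining common prefixes — done.

Resulting grammar:
C → C ; ) C'
C' → ε
C' → x ;
C' → C num
C → ;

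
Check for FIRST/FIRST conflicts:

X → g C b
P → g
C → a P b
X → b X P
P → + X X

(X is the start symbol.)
No FIRST/FIRST conflicts.

Productions for X:
  X → g C b: FIRST = { 'g' }
  X → b X P: FIRST = { 'b' }
Productions for P:
  P → g: FIRST = { 'g' }
  P → + X X: FIRST = { '+' }
C has only one production, so no FIRST/FIRST conflict is possible there.

All alternatives of each non-terminal have pairwise disjoint FIRST sets.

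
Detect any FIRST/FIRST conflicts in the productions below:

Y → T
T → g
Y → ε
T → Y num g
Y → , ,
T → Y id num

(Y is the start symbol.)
FIRST sets of the non-terminals at (or reachable through a nullable prefix from) the front of some alternative:
  FIRST(T) = { ',', 'g', 'id', 'num' }
  FIRST(Y) = { ',', 'g', 'id', 'num', ε }

Productions for Y:
  Y → T: FIRST = { ',', 'g', 'id', 'num' }
  Y → ε: FIRST = { ε }
  Y → , ,: FIRST = { ',' }
Productions for T:
  T → g: FIRST = { 'g' }
  T → Y num g: FIRST = { ',', 'g', 'id', 'num' }
  T → Y id num: FIRST = { ',', 'g', 'id', 'num' }

Conflict for Y: Y → T and Y → , ,
  Overlap: { ',' }
Conflict for T: T → g and T → Y num g
  Overlap: { 'g' }
Conflict for T: T → g and T → Y id num
  Overlap: { 'g' }
Conflict for T: T → Y num g and T → Y id num
  Overlap: { ',', 'g', 'id', 'num' }

Answer: Yes. Y → T / Y → ',' ',' on { ',' }; T → g / T → Y num g on { 'g' }; T → g / T → Y id num on { 'g' }; T → Y num g / T → Y id num on { ',', 'g', 'id', 'num' }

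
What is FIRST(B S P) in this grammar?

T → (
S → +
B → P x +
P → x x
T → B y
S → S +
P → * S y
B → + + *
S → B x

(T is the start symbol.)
{ '*', '+', 'x' }

FIRST sets of the non-terminals involved (from the grammar, by fixed-point iteration):
  FIRST(B) = { '*', '+', 'x' }

To compute FIRST(B S P), process the symbols left to right:
Symbol B is a non-terminal. Add FIRST(B) \ {ε} = { '*', '+', 'x' }
B is not nullable (ε ∉ FIRST(B)), so stop here.
FIRST(B S P) = { '*', '+', 'x' }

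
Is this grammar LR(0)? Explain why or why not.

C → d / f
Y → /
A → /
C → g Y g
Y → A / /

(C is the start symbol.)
A grammar is LR(0) if no state in the canonical LR(0) collection has:
  - both a shift item (dot before a terminal) and a complete item (shift-reduce conflict), or
  - two or more complete items (reduce-reduce conflict; the accept item [C' → C .] counts as a complete item here).

Augment with C' → C and build the canonical LR(0) collection (I0 = CLOSURE({[C' → . C]}), then GOTO on every symbol after a dot until no new states appear). It has 12 states:
  I0: { [C → . d / f], [C → . g Y g], [C' → . C] }  — shift
  I1: { [C' → C .] }  — accept
  I2: { [C → d . / f] }  — shift
  I3: { [A → . /], [C → g . Y g], [Y → . /], [Y → . A / /] }  — shift
  I4: { [A → / .], [Y → / .] }  — 2 reduces
  I5: { [Y → A . / /] }  — shift
  I6: { [C → g Y . g] }  — shift
  I7: { [C → g Y g .] }  — reduce
  I8: { [Y → A / . /] }  — shift
  I9: { [Y → A / / .] }  — reduce
  I10: { [C → d / . f] }  — shift
  I11: { [C → d / f .] }  — reduce

Conflict in state I4:
  Reduce-reduce conflict: [A → / .] and [Y → / .]
So the grammar is NOT LR(0).

Answer: No. Reduce-reduce conflict: [A → / .] and [Y → / .]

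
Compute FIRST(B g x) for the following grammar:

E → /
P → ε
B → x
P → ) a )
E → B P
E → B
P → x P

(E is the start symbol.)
{ 'x' }

FIRST sets of the non-terminals involved (from the grammar, by fixed-point iteration):
  FIRST(B) = { 'x' }

To compute FIRST(B g x), process the symbols left to right:
Symbol B is a non-terminal. Add FIRST(B) \ {ε} = { 'x' }
B is not nullable (ε ∉ FIRST(B)), so stop here.
FIRST(B g x) = { 'x' }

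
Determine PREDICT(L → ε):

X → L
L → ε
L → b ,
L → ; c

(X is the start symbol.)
{ $ }

PREDICT(L → ε) = (FIRST(RHS) \ {ε}) ∪ (FOLLOW(L) if ε ∈ FIRST(RHS), i.e. RHS ⇒* ε)
The right-hand side is ε (FIRST(ε) = { ε }), so the predict set is FOLLOW(L) = { $ }
PREDICT(L → ε) = { $ }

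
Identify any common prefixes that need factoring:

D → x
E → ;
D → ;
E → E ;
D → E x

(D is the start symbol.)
No, left-factoring is not needed

Left-factoring is needed when two productions for the same non-terminal
share a common prefix on the right-hand side.

Productions for D:
  D → x
  D → ;
  D → E x
Productions for E:
  E → ;
  E → E ;

No common prefixes found.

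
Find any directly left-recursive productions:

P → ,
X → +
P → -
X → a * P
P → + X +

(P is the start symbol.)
Direct left recursion occurs when N → N α for some non-terminal N (the right-hand side begins with the left-hand side itself).

P → ,: starts with ','
X → +: starts with '+'
P → -: starts with '-'
X → a * P: starts with a
P → + X +: starts with '+'

No direct left recursion found.

Answer: No direct left recursion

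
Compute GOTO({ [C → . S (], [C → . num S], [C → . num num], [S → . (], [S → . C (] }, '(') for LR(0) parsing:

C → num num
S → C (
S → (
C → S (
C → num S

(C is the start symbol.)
GOTO(I, '(') = CLOSURE({ [A → αX.β] : [A → α.Xβ] ∈ I, X = '(' })

Items with dot before '(', with the dot advanced:
  [S → . (] → [S → ( .]
Closure adds nothing (no advanced item has the dot before a non-terminal).

GOTO = { [S → ( .] }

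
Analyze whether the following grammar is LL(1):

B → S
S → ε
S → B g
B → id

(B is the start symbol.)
No. Predict set conflict for B: { 'id' }

A grammar is LL(1) if for each non-terminal N with multiple productions, the predict sets of those productions are pairwise disjoint, where PREDICT(N → α) = (FIRST(α) \ {ε}) ∪ (FOLLOW(N) if α ⇒* ε).

Relevant sets:
  FIRST(S) = { 'g', 'id', ε }
  FIRST(B) = { 'g', 'id', ε }
  FOLLOW(B) = { $, 'g' }
  FOLLOW(S) = { $, 'g' }

For B:
  PREDICT(B → S) = { $, 'g', 'id' }
  PREDICT(B → id) = { 'id' }
For S:
  PREDICT(S → ε) = { $, 'g' }
  PREDICT(S → B g) = { 'g', 'id' }

Conflict found: Predict set conflict for B: { 'id' }
The grammar is NOT LL(1).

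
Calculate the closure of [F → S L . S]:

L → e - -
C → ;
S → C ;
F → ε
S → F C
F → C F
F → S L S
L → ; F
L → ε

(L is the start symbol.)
{ [C → . ;], [F → . C F], [F → . S L S], [F → .], [F → S L . S], [S → . C ;], [S → . F C] }

To compute CLOSURE, for each item [A → α.Bβ] where B is a non-terminal, add [B → .γ] for all productions B → γ; repeat for the newly added items until nothing changes.

Start with: [F → S L . S]
  [F → S L . S] has the dot before S: add [S → . C ;], [S → . F C]
  [S → . C ;] has the dot before C: add [C → . ;]
  [S → . F C] has the dot before F: add [F → .], [F → . C F], [F → . S L S]
No further items can be added.

CLOSURE = { [C → . ;], [F → . C F], [F → . S L S], [F → .], [F → S L . S], [S → . C ;], [S → . F C] }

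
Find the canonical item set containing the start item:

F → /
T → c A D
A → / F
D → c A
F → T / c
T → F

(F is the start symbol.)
{ [F → . /], [F → . T / c], [F' → . F], [T → . F], [T → . c A D] }

First, augment the grammar with F' → F
I₀ = CLOSURE({ [F' → . F] }):
  [F' → . F] has the dot before F: add [F → . /], [F → . T / c]
  [F → . T / c] has the dot before T: add [T → . c A D], [T → . F]
No further items can be added.

I₀ = { [F → . /], [F → . T / c], [F' → . F], [T → . F], [T → . c A D] }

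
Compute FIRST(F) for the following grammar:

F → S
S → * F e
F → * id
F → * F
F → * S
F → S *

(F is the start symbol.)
{ '*' }

FIRST sets of the other non-terminals involved (by the same procedure, iterated to a fixed point):
  FIRST(S) = { '*' }

From F → S:
  - S is a non-terminal: add FIRST(S) \ {ε} = { '*' }
    S is not nullable, so stop
From F → * id:
  - '*' is a terminal: add '*' and stop
From F → * F:
  - '*' is a terminal: add '*' and stop
From F → * S:
  - '*' is a terminal: add '*' and stop
From F → S *:
  - S is a non-terminal: add FIRST(S) \ {ε} = { '*' }
    S is not nullable, so stop

Collecting: FIRST(F) = { '*' }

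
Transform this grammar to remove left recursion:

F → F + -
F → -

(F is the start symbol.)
F is directly left-recursive. The standard transformation for
  A → A α₁ | ... | A α_m | β₁ | ... | β_n
is
  A  → β₁ A' | ... | β_n A'
  A' → α₁ A' | ... | α_m A' | ε

F → - becomes F → - F'
F → F + - becomes F' → + - F'
Add F' → ε

Resulting grammar:
F → - F'
F' → + - F'
F' → ε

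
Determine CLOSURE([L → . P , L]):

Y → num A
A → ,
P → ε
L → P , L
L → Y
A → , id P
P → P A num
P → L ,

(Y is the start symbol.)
{ [L → . P , L], [L → . Y], [P → . L ,], [P → . P A num], [P → .], [Y → . num A] }

Start with: [L → . P , L]
  [L → . P , L] has the dot before P: add [P → .], [P → . P A num], [P → . L ,]
  [P → . L ,] has the dot before L: add [L → . Y]
  [L → . Y] has the dot before Y: add [Y → . num A]
No further items can be added.

CLOSURE = { [L → . P , L], [L → . Y], [P → . L ,], [P → . P A num], [P → .], [Y → . num A] }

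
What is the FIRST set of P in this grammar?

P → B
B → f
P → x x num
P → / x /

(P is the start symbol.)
To compute FIRST(P), examine every production with P on the left-hand side, reading each right-hand side left to right until a non-nullable symbol is reached.

FIRST sets of the other non-terminals involved (by the same procedure, iterated to a fixed point):
  FIRST(B) = { 'f' }

From P → B:
  - B is a non-terminal: add FIRST(B) \ {ε} = { 'f' }
    B is not nullable, so stop
From P → x x num:
  - x is a terminal: add 'x' and stop
From P → / x /:
  - '/' is a terminal: add '/' and stop

Collecting: FIRST(P) = { '/', 'f', 'x' }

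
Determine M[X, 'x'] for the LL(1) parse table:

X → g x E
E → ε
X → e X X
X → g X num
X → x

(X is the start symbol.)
To find M[X, 'x'], we find productions for X where 'x' is in the predict set (PREDICT(N → α) = (FIRST(α) \ {ε}) ∪ (FOLLOW(N) if α ⇒* ε)).

X → g x E: PREDICT = { 'g' }
X → e X X: PREDICT = { 'e' }
X → g X num: PREDICT = { 'g' }
X → x: PREDICT = { 'x' }
  'x' is in predict set, so this production goes in M[X, 'x']

M[X, 'x'] = X → x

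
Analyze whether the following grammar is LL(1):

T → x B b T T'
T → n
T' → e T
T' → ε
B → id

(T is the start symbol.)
Relevant sets:
  FOLLOW(T') = { $, 'e' }

For T:
  PREDICT(T → x B b T T') = { 'x' }
  PREDICT(T → n) = { 'n' }
For T':
  PREDICT(T' → e T) = { 'e' }
  PREDICT(T' → ε) = { $, 'e' }
B has a single production, so nothing to check there.

Conflict found: Predict set conflict for T': { 'e' }
The grammar is NOT LL(1).

Answer: No. Predict set conflict for T': { 'e' }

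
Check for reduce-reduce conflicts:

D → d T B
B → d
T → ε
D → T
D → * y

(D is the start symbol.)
No reduce-reduce conflicts

Augment with D' → D and build the canonical LR(0) collection (I0 = CLOSURE({[D' → . D]}), then GOTO on every symbol after a dot until no new states appear). It has 9 states:
  I0: { [D → . * y], [D → . T], [D → . d T B], [D' → . D], [T → .] }  — shift, reduce
  I1: { [D → * . y] }  — shift
  I2: { [D' → D .] }  — accept
  I3: { [D → T .] }  — reduce
  I4: { [D → d . T B], [T → .] }  — reduce
  I5: { [B → . d], [D → d T . B] }  — shift
  I6: { [D → d T B .] }  — reduce
  I7: { [B → d .] }  — reduce
  I8: { [D → * y .] }  — reduce

No state contains more than one complete item.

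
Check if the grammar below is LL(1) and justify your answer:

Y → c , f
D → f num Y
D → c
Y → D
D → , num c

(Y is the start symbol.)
A grammar is LL(1) if for each non-terminal N with multiple productions, the predict sets of those productions are pairwise disjoint, where PREDICT(N → α) = (FIRST(α) \ {ε}) ∪ (FOLLOW(N) if α ⇒* ε).

Relevant sets:
  FIRST(D) = { ',', 'c', 'f' }

For Y:
  PREDICT(Y → c ',' f) = { 'c' }
  PREDICT(Y → D) = { ',', 'c', 'f' }
For D:
  PREDICT(D → f num Y) = { 'f' }
  PREDICT(D → c) = { 'c' }
  PREDICT(D → ',' num c) = { ',' }

Conflict found: Predict set conflict for Y: { 'c' }
The grammar is NOT LL(1).

Answer: No. Predict set conflict for Y: { 'c' }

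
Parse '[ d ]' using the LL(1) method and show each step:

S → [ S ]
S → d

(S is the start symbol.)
Stack is shown with the top on the left.

Stack    Input    Action
------------------------
S $      [ d ] $  output S → [ S ]
[ S ] $  [ d ] $  match '['
S ] $    d ] $    output S → d
d ] $    d ] $    match 'd'
] $      ] $      match ']'
$        $        accept

The string is accepted.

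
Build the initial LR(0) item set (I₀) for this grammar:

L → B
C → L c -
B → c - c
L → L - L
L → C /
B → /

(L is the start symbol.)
{ [B → . /], [B → . c - c], [C → . L c -], [L → . B], [L → . C /], [L → . L - L], [L' → . L] }

First, augment the grammar with L' → L
I₀ = CLOSURE({ [L' → . L] }):
  [L' → . L] has the dot before L: add [L → . B], [L → . L - L], [L → . C /]
  [L → . B] has the dot before B: add [B → . c - c], [B → . /]
  [L → . C /] has the dot before C: add [C → . L c -]
No further items can be added.

I₀ = { [B → . /], [B → . c - c], [C → . L c -], [L → . B], [L → . C /], [L → . L - L], [L' → . L] }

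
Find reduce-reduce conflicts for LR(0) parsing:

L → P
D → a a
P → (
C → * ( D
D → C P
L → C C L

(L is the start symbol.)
Augment with L' → L and build the canonical LR(0) collection (I0 = CLOSURE({[L' → . L]}), then GOTO on every symbol after a dot until no new states appear). It has 14 states:
  I0: { [C → . * ( D], [L → . C C L], [L → . P], [L' → . L], [P → . (] }  — shift
  I1: { [P → ( .] }  — reduce
  I2: { [C → * . ( D] }  — shift
  I3: { [C → . * ( D], [L → C . C L] }  — shift
  I4: { [L' → L .] }  — accept
  I5: { [L → P .] }  — reduce
  I6: { [C → . * ( D], [L → . C C L], [L → . P], [L → C C . L], [P → . (] }  — shift
  I7: { [L → C C L .] }  — reduce
  I8: { [C → * ( . D], [C → . * ( D], [D → . C P], [D → . a a] }  — shift
  I9: { [D → C . P], [P → . (] }  — shift
  I10: { [C → * ( D .] }  — reduce
  I11: { [D → a . a] }  — shift
  I12: { [D → a a .] }  — reduce
  I13: { [D → C P .] }  — reduce

No state contains more than one complete item.

Answer: No reduce-reduce conflicts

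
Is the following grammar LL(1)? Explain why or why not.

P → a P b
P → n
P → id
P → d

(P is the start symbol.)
A grammar is LL(1) if for each non-terminal N with multiple productions, the predict sets of those productions are pairwise disjoint, where PREDICT(N → α) = (FIRST(α) \ {ε}) ∪ (FOLLOW(N) if α ⇒* ε).

For P:
  PREDICT(P → a P b) = { 'a' }
  PREDICT(P → n) = { 'n' }
  PREDICT(P → id) = { 'id' }
  PREDICT(P → d) = { 'd' }

All predict sets are disjoint. The grammar IS LL(1).

Answer: Yes, the grammar is LL(1).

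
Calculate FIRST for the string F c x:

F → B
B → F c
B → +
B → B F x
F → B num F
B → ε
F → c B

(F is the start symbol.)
{ '+', 'c', 'num', 'x' }

FIRST sets of the non-terminals involved (from the grammar, by fixed-point iteration):
  FIRST(F) = { '+', 'c', 'num', 'x', ε }

To compute FIRST(F c x), process the symbols left to right:
Symbol F is a non-terminal. Add FIRST(F) \ {ε} = { '+', 'c', 'num', 'x' }
F is nullable (ε ∈ FIRST(F)), continue to the next symbol.
Symbol c is a terminal. Add 'c' and stop.
FIRST(F c x) = { '+', 'c', 'num', 'x' }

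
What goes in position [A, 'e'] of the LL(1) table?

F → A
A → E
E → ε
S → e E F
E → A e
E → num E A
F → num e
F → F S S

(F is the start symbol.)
To find M[A, 'e'], we find productions for A where 'e' is in the predict set (PREDICT(N → α) = (FIRST(α) \ {ε}) ∪ (FOLLOW(N) if α ⇒* ε)).

Relevant sets:
  FIRST(E) = { 'e', 'num', ε }
  FOLLOW(A) = { $, 'e', 'num' }

A → E: PREDICT = { $, 'e', 'num' }
  'e' is in predict set, so this production goes in M[A, 'e']

M[A, 'e'] = A → E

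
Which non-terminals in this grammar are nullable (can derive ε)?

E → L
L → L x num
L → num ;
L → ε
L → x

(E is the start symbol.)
A non-terminal is nullable if it can derive ε (the empty string): either it has an ε-production, or it has a production whose right-hand side consists entirely of nullable non-terminals.

ε-productions: L → ε
So L is immediately nullable.
E → L: every symbol on the right is nullable, so E is nullable too.
Every non-terminal is now nullable.
Nullable = { 'E', 'L' }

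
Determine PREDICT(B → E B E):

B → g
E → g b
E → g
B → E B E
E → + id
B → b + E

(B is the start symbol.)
{ '+', 'g' }

PREDICT(B → E B E) = (FIRST(RHS) \ {ε}) ∪ (FOLLOW(B) if ε ∈ FIRST(RHS), i.e. RHS ⇒* ε)
FIRST(E) = { '+', 'g' }
FIRST(E B E) = { '+', 'g' }
ε ∉ FIRST(E B E), so FOLLOW(B) is not added.
PREDICT(B → E B E) = { '+', 'g' }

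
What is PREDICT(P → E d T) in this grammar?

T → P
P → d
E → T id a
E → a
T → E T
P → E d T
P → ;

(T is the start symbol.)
PREDICT(P → E d T) = (FIRST(RHS) \ {ε}) ∪ (FOLLOW(P) if ε ∈ FIRST(RHS), i.e. RHS ⇒* ε)
FIRST(E) = { ';', 'a', 'd' }
FIRST(E d T) = { ';', 'a', 'd' }
ε ∉ FIRST(E d T), so FOLLOW(P) is not added.
PREDICT(P → E d T) = { ';', 'a', 'd' }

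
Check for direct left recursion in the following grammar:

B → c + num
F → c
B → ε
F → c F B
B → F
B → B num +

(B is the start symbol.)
Direct left recursion occurs when N → N α for some non-terminal N (the right-hand side begins with the left-hand side itself).

B → c + num: starts with c
F → c: starts with c
B → ε: starts with ε
F → c F B: starts with c
B → F: starts with F
B → B num +: LEFT RECURSIVE (starts with B)

The grammar has direct left recursion on: B.

Answer: Yes, B is left-recursive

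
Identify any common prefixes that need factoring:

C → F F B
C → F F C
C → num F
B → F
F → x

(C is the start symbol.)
Yes, C has productions with common prefix 'F F'

Left-factoring is needed when two productions for the same non-terminal
share a common prefix on the right-hand side.

Productions for C:
  C → F F B
  C → F F C
  C → num F

Found common prefix 'F F' in productions for C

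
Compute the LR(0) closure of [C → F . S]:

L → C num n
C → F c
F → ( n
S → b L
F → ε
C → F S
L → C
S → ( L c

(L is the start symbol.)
{ [C → F . S], [S → . ( L c], [S → . b L] }

To compute CLOSURE, for each item [A → α.Bβ] where B is a non-terminal, add [B → .γ] for all productions B → γ; repeat for the newly added items until nothing changes.

Start with: [C → F . S]
  [C → F . S] has the dot before S: add [S → . b L], [S → . ( L c]
No further items can be added.

CLOSURE = { [C → F . S], [S → . ( L c], [S → . b L] }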